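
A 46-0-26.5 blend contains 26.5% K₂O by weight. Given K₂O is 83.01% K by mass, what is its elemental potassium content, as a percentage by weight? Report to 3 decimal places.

%K = 26.5 × 0.8301 = 21.9977%.

21.998% K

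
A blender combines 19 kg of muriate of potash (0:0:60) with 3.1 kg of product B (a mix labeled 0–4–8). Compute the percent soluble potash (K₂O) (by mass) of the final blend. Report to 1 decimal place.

52.7% K₂O

Total mass = 19 + 3.1 = 22.1 kg.
K₂O mass = 60%×19 + 8%×3.1 = 11.648 kg.
% K₂O = 11.648 / 22.1 = 52.7059%.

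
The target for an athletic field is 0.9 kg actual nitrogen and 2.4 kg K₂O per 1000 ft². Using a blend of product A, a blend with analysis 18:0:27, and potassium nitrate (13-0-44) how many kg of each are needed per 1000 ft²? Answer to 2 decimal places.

1.90 kg product A, 4.29 kg potassium nitrate

With a, b = kg per 1000 ft² of product A and potassium nitrate:
N: 0.18·a + 0.13·b = 0.9
K₂O: 0.27·a + 0.44·b = 2.4
From row1: a = (0.9 − 0.13·b) / 0.18.
Into row2: 0.27·(0.9 − 0.13·b)/0.18 + 0.44·b = 2.4 → b = 4.28571, a = 1.90476.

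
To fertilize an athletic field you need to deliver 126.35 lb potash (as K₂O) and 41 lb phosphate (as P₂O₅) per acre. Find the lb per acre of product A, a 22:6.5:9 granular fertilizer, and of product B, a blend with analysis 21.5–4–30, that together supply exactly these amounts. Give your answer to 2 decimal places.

Per-acre balance (a = product A, b = product B):
K₂O: 0.09·a + 0.3·b = 126.35
P₂O₅: 0.065·a + 0.04·b = 41
Eliminate a: (row1) − 0.09/0.065·(row2) → 0.244615·b = 69.5808, so b = 284.4497.
Back-substitute: a = (126.35 − 0.3·284.4497) / 0.09 = 455.723.

455.72 lb product A, 284.45 lb product B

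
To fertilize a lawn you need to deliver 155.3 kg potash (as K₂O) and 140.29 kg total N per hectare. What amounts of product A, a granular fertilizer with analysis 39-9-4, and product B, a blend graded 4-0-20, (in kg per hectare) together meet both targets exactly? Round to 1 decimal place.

285.9 kg product A, 719.3 kg product B

Per-hectare balance (a = product A, b = product B):
K₂O: 0.04·a + 0.2·b = 155.3
N: 0.39·a + 0.04·b = 140.29
From row1: a = (155.3 − 0.2·b) / 0.04.
Into row2: 0.39·(155.3 − 0.2·b)/0.04 + 0.04·b = 140.29 → b = 719.312, a = 285.942.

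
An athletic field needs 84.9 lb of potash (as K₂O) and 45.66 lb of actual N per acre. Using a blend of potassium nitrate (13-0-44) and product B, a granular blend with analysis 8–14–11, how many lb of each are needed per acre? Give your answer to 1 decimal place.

Let a = lb of potassium nitrate, b = lb of product B (per acre).
K₂O: 0.44·a + 0.11·b = 84.9
N: 0.13·a + 0.08·b = 45.66
From row1: a = (84.9 − 0.11·b) / 0.44.
Into row2: 0.13·(84.9 − 0.11·b)/0.44 + 0.08·b = 45.66 → b = 433.177, a = 84.6603.

84.7 lb potassium nitrate, 433.2 lb product B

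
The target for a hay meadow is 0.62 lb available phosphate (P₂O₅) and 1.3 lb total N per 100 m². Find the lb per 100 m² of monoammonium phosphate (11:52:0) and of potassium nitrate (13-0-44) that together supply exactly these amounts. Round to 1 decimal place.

Let a = lb of monoammonium phosphate, b = lb of potassium nitrate (per 100 m²).
P₂O₅: 0.52·a + 0·b = 0.62
N: 0.11·a + 0.13·b = 1.3
Eliminate a: (row1) − 0.52/0.11·(row2) → -0.614545·b = -5.52545, so b = 8.99112.
Back-substitute: a = (0.62 − 0·8.99112) / 0.52 = 1.19231.

1.2 lb monoammonium phosphate, 9.0 lb potassium nitrate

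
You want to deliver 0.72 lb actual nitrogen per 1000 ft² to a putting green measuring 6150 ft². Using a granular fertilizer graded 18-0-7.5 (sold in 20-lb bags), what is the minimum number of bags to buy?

2 bags

Product per 1000 ft² = 0.72 / 18% = 4 lb.
Total product = 4 × 6150 / 1000 = 24.6 lb.
Bags = ⌈24.6 / 20⌉ = 2.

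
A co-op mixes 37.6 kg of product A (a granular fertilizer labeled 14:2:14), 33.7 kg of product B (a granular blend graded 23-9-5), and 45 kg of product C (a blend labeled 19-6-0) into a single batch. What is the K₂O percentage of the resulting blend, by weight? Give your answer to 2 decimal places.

5.98% K₂O

Total mass = 37.6 + 33.7 + 45 = 116.3 kg.
K₂O mass = 14%×37.6 + 5%×33.7 + 0%×45 = 6.949 kg.
% K₂O = 6.949 / 116.3 = 5.97506%.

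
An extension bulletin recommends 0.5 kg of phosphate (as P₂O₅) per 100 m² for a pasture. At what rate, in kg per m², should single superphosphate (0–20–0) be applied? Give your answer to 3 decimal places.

Product per 100 m² = 0.5 / 20% = 2.5 kg.
Convert to per m²: 2.5 × 0.01 = 0.025 kg.

0.025 kg of product per sq m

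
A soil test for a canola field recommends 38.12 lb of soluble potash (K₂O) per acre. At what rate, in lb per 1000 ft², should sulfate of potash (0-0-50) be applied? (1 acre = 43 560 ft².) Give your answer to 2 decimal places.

1.75 lb of product per thousand sq ft

Product per acre = 38.12 / 50% = 76.24 lb.
Convert to per 1000 ft²: 76.24 × 0.0229568 = 1.75023 lb.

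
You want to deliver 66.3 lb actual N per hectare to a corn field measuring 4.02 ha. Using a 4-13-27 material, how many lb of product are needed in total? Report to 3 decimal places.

Product per hectare = 66.3 / 4% = 1657.5 lb.
Total product = 1657.5 × 4.02 = 6663.15 lb.

6663.150 lb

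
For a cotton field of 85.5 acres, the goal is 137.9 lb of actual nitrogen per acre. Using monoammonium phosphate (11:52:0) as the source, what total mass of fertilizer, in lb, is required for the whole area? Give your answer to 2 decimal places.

Product per acre = 137.9 / 11% = 1253.64 lb.
Total product = 1253.64 × 85.5 = 107185.909 lb.

107185.91 lb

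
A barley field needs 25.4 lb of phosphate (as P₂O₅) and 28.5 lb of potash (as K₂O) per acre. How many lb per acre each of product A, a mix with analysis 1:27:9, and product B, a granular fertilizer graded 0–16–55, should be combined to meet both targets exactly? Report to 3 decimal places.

70.172 lb product A, 40.336 lb product B

Let a = lb of product A, b = lb of product B (per acre).
P₂O₅: 0.27·a + 0.16·b = 25.4
K₂O: 0.09·a + 0.55·b = 28.5
Solving simultaneously: a = 70.1715, b = 40.3356.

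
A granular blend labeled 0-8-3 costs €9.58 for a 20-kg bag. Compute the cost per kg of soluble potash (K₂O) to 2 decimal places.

€15.97 per kg K₂O

K₂O in bag = 20 × 3% = 0.6 kg.
Cost per kg K₂O = €9.58 / 0.6 = €15.9667.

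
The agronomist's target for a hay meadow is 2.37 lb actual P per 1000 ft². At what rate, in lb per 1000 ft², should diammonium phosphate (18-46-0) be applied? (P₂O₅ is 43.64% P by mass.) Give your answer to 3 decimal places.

As P₂O₅: 2.37 / 0.4364 = 5.4308 lb per 1000 ft².
Product per 1000 ft² = 5.4308 / 46% = 11.8061 lb.

11.806 lb of product per thousand sq ft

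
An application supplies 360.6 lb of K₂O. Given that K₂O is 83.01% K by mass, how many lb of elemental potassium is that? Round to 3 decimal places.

299.334 lb K

K = 360.6 × 0.8301 = 299.3341 lb.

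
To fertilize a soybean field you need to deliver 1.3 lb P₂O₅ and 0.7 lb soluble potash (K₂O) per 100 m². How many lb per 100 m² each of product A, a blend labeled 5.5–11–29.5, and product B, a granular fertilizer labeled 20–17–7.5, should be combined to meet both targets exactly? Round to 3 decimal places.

0.513 lb product A, 7.315 lb product B

Per-100 m² balance (a = product A, b = product B):
P₂O₅: 0.11·a + 0.17·b = 1.3
K₂O: 0.295·a + 0.075·b = 0.7
From row1: a = (1.3 − 0.17·b) / 0.11.
Into row2: 0.295·(1.3 − 0.17·b)/0.11 + 0.075·b = 0.7 → b = 7.31504, a = 0.513126.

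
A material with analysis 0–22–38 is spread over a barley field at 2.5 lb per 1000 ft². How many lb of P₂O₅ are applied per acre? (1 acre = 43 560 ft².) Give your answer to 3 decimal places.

P₂O₅ per 1000 ft² = 2.5 × 22% = 0.55 lb.
Convert to per acre: 0.55 × 43.56 = 23.958 lb.

23.958 lb P₂O₅ per acre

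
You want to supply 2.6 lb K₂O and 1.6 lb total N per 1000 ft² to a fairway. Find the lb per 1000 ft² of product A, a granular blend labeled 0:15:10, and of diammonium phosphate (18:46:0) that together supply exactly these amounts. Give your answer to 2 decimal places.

26.00 lb product A, 8.89 lb diammonium phosphate

Let a = lb of product A, b = lb of diammonium phosphate (per 1000 ft²).
K₂O: 0.1·a + 0·b = 2.6
N: 0·a + 0.18·b = 1.6
Solving simultaneously: a = 26, b = 8.88889.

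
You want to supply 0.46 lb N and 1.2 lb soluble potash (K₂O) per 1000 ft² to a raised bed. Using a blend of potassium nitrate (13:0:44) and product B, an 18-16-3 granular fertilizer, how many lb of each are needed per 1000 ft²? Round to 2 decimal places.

With a, b = lb per 1000 ft² of potassium nitrate and product B:
N: 0.13·a + 0.18·b = 0.46
K₂O: 0.44·a + 0.03·b = 1.2
Eliminate a: (row1) − 0.13/0.44·(row2) → 0.171136·b = 0.105455, so b = 0.616202.
Back-substitute: a = (0.46 − 0.18·0.616202) / 0.13 = 2.68526.

2.69 lb potassium nitrate, 0.62 lb product B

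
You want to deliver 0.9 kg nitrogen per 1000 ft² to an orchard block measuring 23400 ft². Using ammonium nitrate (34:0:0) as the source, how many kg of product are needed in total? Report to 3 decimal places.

61.941 kg

Product per 1000 ft² = 0.9 / 34% = 2.64706 kg.
Total product = 2.64706 × 23400 / 1000 = 61.9412 kg.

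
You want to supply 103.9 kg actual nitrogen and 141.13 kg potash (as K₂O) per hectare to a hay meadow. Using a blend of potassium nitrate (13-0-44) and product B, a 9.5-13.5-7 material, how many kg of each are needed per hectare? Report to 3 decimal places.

187.595 kg potassium nitrate, 836.976 kg product B

Per-hectare balance (a = potassium nitrate, b = product B):
N: 0.13·a + 0.095·b = 103.9
K₂O: 0.44·a + 0.07·b = 141.13
Eliminate b: (row1) − 0.095/0.07·(row2) → -0.467143·a = -87.6336, so a = 187.5948.
Then b = (141.13 − 0.44·187.5948) / 0.07 = 836.9755.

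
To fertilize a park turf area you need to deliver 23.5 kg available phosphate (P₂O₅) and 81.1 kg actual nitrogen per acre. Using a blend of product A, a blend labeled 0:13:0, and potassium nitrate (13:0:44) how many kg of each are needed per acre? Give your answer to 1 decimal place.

Let a = kg of product A, b = kg of potassium nitrate (per acre).
P₂O₅: 0.13·a + 0·b = 23.5
N: 0·a + 0.13·b = 81.1
Solving simultaneously: a = 180.769, b = 623.846.

180.8 kg product A, 623.8 kg potassium nitrate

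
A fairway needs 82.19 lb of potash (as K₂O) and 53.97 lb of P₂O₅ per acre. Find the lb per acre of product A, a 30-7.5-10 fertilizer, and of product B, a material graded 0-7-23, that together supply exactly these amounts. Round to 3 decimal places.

649.737 lb product A, 74.854 lb product B

Per-acre balance (a = product A, b = product B):
K₂O: 0.1·a + 0.23·b = 82.19
P₂O₅: 0.075·a + 0.07·b = 53.97
Eliminate a: (row1) − 0.1/0.075·(row2) → 0.136667·b = 10.23, so b = 74.8537.
Back-substitute: a = (82.19 − 0.23·74.8537) / 0.1 = 649.7366.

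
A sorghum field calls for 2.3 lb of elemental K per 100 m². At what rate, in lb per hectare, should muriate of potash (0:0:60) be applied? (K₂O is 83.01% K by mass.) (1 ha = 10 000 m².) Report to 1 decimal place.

461.8 lb of product per hectare

As K₂O: 2.3 / 0.8301 = 2.77075 lb per 100 m².
Product per 100 m² = 2.77075 / 60% = 4.61792 lb.
Convert to per hectare: 4.61792 × 100 = 461.792 lb.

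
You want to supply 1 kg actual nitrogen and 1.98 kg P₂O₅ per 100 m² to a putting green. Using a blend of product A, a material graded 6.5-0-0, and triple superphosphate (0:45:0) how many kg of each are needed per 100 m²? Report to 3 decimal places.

Let a = kg of product A, b = kg of triple superphosphate (per 100 m²).
N: 0.065·a + 0·b = 1
P₂O₅: 0·a + 0.45·b = 1.98
Solving simultaneously: a = 15.3846, b = 4.4.

15.385 kg product A, 4.400 kg triple superphosphate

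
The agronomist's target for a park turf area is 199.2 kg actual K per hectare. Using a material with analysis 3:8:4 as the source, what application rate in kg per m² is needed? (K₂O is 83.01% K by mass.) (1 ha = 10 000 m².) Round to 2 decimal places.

As K₂O: 199.2 / 0.8301 = 239.971 kg per hectare.
Product per hectare = 239.971 / 4% = 5999.28 kg.
Convert to per m²: 5999.28 × 0.0001 = 0.599928 kg.

0.60 kg of product per sq m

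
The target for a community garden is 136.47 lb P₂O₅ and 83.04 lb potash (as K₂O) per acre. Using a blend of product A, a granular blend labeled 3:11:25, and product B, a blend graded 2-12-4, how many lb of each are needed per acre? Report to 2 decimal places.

Per-acre balance (a = product A, b = product B):
P₂O₅: 0.11·a + 0.12·b = 136.47
K₂O: 0.25·a + 0.04·b = 83.04
From row1: a = (136.47 − 0.12·b) / 0.11.
Into row2: 0.25·(136.47 − 0.12·b)/0.11 + 0.04·b = 83.04 → b = 975.902, a = 176.016.

176.02 lb product A, 975.90 lb product B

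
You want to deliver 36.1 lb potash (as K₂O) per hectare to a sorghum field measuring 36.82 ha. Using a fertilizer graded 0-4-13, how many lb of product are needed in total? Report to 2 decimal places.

10224.63 lb

Product per hectare = 36.1 / 13% = 277.692 lb.
Total product = 277.692 × 36.82 = 10224.631 lb.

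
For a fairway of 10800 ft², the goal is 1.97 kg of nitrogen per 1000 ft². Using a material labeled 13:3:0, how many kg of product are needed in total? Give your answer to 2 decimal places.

163.66 kg

Product per 1000 ft² = 1.97 / 13% = 15.1538 kg.
Total product = 15.1538 × 10800 / 1000 = 163.662 kg.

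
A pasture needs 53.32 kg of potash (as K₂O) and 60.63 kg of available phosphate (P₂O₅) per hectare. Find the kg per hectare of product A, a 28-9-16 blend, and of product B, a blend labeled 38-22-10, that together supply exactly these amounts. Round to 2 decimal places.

216.31 kg product A, 187.10 kg product B

With a, b = kg per hectare of product A and product B:
K₂O: 0.16·a + 0.1·b = 53.32
P₂O₅: 0.09·a + 0.22·b = 60.63
Eliminate b: (row1) − 0.1/0.22·(row2) → 0.119091·a = 25.7609, so a = 216.313.
Then b = (60.63 − 0.09·216.313) / 0.22 = 187.099.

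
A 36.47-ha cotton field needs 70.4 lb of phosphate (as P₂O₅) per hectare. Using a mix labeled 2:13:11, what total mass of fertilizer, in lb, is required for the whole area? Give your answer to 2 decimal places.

Product per hectare = 70.4 / 13% = 541.538 lb.
Total product = 541.538 × 36.47 = 19749.908 lb.

19749.91 lb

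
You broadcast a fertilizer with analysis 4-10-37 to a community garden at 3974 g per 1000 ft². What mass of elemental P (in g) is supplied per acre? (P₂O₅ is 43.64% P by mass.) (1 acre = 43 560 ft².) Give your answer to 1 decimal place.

7554.4 g P per acre

P₂O₅ per 1000 ft² = 3974 × 10% = 397.4 g.
Elemental P = 397.4 × 0.4364 = 173.425 g per 1000 ft².
Convert to per acre: 173.425 × 43.56 = 7554.41 g.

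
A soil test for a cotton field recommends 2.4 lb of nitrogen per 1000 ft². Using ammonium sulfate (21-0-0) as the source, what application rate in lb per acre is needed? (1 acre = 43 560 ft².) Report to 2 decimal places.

497.83 lb of product per acre

Product per 1000 ft² = 2.4 / 21% = 11.4286 lb.
Convert to per acre: 11.4286 × 43.56 = 497.829 lb.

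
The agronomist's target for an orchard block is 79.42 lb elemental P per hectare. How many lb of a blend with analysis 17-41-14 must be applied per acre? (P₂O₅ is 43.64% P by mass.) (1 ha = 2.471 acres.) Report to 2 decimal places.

179.63 lb of product per acre

As P₂O₅: 79.42 / 0.4364 = 181.989 lb per hectare.
Product per hectare = 181.989 / 41% = 443.876 lb.
Convert to per acre: 443.876 × 0.404694 = 179.634 lb.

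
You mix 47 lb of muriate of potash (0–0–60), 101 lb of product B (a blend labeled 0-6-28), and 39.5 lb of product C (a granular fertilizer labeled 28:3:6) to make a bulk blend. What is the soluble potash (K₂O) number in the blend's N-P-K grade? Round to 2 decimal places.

Total mass = 47 + 101 + 39.5 = 187.5 lb.
K₂O mass = 60%×47 + 28%×101 + 6%×39.5 = 58.85 lb.
% K₂O = 58.85 / 187.5 = 31.3867%.

31.39% K₂O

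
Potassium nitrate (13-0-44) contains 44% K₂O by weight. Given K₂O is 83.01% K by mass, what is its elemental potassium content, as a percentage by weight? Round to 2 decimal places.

%K = 44 × 0.8301 = 36.5244%.

36.52% K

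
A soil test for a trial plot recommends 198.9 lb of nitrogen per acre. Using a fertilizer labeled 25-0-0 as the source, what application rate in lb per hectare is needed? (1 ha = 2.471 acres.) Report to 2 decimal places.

Product per acre = 198.9 / 25% = 795.6 lb.
Convert to per hectare: 795.6 × 2.471 = 1965.928 lb.

1965.93 lb of product per hectare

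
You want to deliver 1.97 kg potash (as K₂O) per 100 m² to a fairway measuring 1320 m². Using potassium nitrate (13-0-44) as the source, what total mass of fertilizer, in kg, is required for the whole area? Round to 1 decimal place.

Product per 100 m² = 1.97 / 44% = 4.47727 kg.
Total product = 4.47727 × 1320 / 100 = 59.1 kg.

59.1 kg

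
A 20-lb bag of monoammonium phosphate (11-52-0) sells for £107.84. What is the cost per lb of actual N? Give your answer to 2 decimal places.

N in bag = 20 × 11% = 2.2 lb.
Cost per lb N = £107.84 / 2.2 = £49.0182.

£49.02 per lb N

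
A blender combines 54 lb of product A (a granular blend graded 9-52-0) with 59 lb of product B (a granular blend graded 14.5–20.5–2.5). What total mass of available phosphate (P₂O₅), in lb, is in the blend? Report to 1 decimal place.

40.2 lb P₂O₅

P₂O₅ mass = 52%×54 + 20.5%×59 = 40.175 lb.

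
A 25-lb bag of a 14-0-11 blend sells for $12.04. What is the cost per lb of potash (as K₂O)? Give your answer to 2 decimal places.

K₂O in bag = 25 × 11% = 2.75 lb.
Cost per lb K₂O = $12.04 / 2.75 = $4.3782.

$4.38 per lb K₂O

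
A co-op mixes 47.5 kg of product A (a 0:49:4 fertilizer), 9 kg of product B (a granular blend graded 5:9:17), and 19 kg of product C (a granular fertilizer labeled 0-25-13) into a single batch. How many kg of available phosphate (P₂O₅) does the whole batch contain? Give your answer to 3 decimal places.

28.835 kg P₂O₅

P₂O₅ mass = 49%×47.5 + 9%×9 + 25%×19 = 28.835 kg.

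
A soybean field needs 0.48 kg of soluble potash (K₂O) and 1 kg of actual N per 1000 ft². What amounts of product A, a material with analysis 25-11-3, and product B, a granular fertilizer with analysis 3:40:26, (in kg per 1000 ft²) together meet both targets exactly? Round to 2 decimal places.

3.83 kg product A, 1.40 kg product B

With a, b = kg per 1000 ft² of product A and product B:
K₂O: 0.03·a + 0.26·b = 0.48
N: 0.25·a + 0.03·b = 1
Solving simultaneously: a = 3.83151, b = 1.40406.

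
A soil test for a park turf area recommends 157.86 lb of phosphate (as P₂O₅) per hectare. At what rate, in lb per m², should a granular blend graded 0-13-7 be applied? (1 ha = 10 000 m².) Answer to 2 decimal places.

0.12 lb of product per sq m

Product per hectare = 157.86 / 13% = 1214.31 lb.
Convert to per m²: 1214.31 × 0.0001 = 0.121431 lb.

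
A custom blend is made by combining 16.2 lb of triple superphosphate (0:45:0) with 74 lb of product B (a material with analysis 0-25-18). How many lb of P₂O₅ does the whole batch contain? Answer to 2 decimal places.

P₂O₅ mass = 45%×16.2 + 25%×74 = 25.79 lb.

25.79 lb P₂O₅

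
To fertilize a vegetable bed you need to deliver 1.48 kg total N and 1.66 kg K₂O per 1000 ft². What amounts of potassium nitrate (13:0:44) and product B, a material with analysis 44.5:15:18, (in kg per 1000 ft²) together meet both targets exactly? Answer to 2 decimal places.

2.74 kg potassium nitrate, 2.53 kg product B

Per-1000 ft² balance (a = potassium nitrate, b = product B):
N: 0.13·a + 0.445·b = 1.48
K₂O: 0.44·a + 0.18·b = 1.66
Eliminate b: (row1) − 0.445/0.18·(row2) → -0.957778·a = -2.62389, so a = 2.73956.
Then b = (1.66 − 0.44·2.73956) / 0.18 = 2.52552.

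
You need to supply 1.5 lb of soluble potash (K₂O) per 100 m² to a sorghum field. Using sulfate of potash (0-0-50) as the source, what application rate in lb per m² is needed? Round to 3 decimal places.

0.030 lb of product per sq m

Product per 100 m² = 1.5 / 50% = 3 lb.
Convert to per m²: 3 × 0.01 = 0.03 lb.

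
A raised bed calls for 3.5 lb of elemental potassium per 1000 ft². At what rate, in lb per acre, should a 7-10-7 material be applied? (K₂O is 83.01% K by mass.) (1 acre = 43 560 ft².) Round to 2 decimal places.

2623.78 lb of product per acre

As K₂O: 3.5 / 0.8301 = 4.21636 lb per 1000 ft².
Product per 1000 ft² = 4.21636 / 7% = 60.2337 lb.
Convert to per acre: 60.2337 × 43.56 = 2623.7803 lb.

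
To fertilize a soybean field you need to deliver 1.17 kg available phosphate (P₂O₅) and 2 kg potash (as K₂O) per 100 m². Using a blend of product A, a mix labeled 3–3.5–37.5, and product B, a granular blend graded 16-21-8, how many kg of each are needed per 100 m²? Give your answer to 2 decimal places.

4.30 kg product A, 4.86 kg product B

Let a = kg of product A, b = kg of product B (per 100 m²).
P₂O₅: 0.035·a + 0.21·b = 1.17
K₂O: 0.375·a + 0.08·b = 2
Eliminate b: (row1) − 0.21/0.08·(row2) → -0.949375·a = -4.08, so a = 4.29756.
Then b = (2 − 0.375·4.29756) / 0.08 = 4.85517.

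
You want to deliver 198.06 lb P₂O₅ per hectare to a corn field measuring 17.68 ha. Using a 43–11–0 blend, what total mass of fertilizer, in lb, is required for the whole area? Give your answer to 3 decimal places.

31833.644 lb

Product per hectare = 198.06 / 11% = 1800.55 lb.
Total product = 1800.55 × 17.68 = 31833.6436 lb.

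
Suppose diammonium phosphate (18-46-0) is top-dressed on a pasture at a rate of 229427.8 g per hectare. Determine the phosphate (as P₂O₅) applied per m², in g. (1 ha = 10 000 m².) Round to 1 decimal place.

P₂O₅ per hectare = 229427.8 × 46% = 105537 g.
Convert to per m²: 105537 × 0.0001 = 10.5537 g.

10.6 g P₂O₅ per sq m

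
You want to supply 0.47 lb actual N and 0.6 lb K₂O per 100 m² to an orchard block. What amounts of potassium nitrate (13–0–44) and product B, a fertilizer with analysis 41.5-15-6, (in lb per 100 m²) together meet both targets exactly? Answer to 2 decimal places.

Let a = lb of potassium nitrate, b = lb of product B (per 100 m²).
N: 0.13·a + 0.415·b = 0.47
K₂O: 0.44·a + 0.06·b = 0.6
Eliminate a: (row1) − 0.13/0.44·(row2) → 0.397273·b = 0.292727, so b = 0.736842.
Back-substitute: a = (0.47 − 0.415·0.736842) / 0.13 = 1.26316.

1.26 lb potassium nitrate, 0.74 lb product B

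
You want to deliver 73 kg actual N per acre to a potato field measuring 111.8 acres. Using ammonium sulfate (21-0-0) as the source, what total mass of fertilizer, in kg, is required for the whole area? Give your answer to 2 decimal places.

Product per acre = 73 / 21% = 347.619 kg.
Total product = 347.619 × 111.8 = 38863.8095 kg.

38863.81 kg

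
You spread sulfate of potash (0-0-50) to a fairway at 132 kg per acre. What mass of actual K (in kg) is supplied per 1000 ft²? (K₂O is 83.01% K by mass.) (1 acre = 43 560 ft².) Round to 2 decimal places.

1.26 kg K per thousand sq ft

K₂O per acre = 132 × 50% = 66 kg.
Elemental K = 66 × 0.8301 = 54.7866 kg per acre.
Convert to per 1000 ft²: 54.7866 × 0.0229568 = 1.25773 kg.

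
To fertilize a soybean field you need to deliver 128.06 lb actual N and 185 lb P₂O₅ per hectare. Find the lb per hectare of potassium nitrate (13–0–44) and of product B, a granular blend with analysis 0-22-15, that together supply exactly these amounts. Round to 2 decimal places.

985.08 lb potassium nitrate, 840.91 lb product B

Let a = lb of potassium nitrate, b = lb of product B (per hectare).
N: 0.13·a + 0·b = 128.06
P₂O₅: 0·a + 0.22·b = 185
Solving simultaneously: a = 985.077, b = 840.909.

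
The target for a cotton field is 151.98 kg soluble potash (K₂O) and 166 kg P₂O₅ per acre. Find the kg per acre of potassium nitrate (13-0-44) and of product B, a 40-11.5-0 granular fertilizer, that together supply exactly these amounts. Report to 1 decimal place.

345.4 kg potassium nitrate, 1443.5 kg product B

With a, b = kg per acre of potassium nitrate and product B:
K₂O: 0.44·a + 0·b = 151.98
P₂O₅: 0·a + 0.115·b = 166
Solving simultaneously: a = 345.409, b = 1443.48.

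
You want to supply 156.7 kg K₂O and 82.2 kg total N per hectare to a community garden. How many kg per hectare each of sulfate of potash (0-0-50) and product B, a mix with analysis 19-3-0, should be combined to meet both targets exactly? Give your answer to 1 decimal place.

313.4 kg sulfate of potash, 432.6 kg product B

Let a = kg of sulfate of potash, b = kg of product B (per hectare).
K₂O: 0.5·a + 0·b = 156.7
N: 0·a + 0.19·b = 82.2
Solving simultaneously: a = 313.4, b = 432.632.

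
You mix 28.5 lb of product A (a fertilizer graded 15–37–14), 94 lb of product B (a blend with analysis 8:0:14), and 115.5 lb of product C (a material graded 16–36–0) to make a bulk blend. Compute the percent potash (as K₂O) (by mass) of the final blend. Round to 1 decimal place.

7.2% K₂O

Total mass = 28.5 + 94 + 115.5 = 238 lb.
K₂O mass = 14%×28.5 + 14%×94 + 0%×115.5 = 17.15 lb.
% K₂O = 17.15 / 238 = 7.20588%.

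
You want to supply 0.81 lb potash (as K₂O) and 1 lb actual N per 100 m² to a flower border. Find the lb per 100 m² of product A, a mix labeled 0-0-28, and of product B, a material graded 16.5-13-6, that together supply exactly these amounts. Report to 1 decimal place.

With a, b = lb per 100 m² of product A and product B:
K₂O: 0.28·a + 0.06·b = 0.81
N: 0·a + 0.165·b = 1
Solving simultaneously: a = 1.59416, b = 6.06061.

1.6 lb product A, 6.1 lb product B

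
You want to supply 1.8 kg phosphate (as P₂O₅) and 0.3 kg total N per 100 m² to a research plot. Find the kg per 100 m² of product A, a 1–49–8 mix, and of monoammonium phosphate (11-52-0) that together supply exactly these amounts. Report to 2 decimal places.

0.86 kg product A, 2.65 kg monoammonium phosphate

Let a = kg of product A, b = kg of monoammonium phosphate (per 100 m²).
P₂O₅: 0.49·a + 0.52·b = 1.8
N: 0.01·a + 0.11·b = 0.3
Eliminate a: (row1) − 0.49/0.01·(row2) → -4.87·b = -12.9, so b = 2.64887.
Back-substitute: a = (1.8 − 0.52·2.64887) / 0.49 = 0.862423.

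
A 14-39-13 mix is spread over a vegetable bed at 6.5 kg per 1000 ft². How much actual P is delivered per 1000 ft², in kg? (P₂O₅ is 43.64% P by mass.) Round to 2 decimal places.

1.11 kg P per thousand sq ft

P₂O₅ per 1000 ft² = 6.5 × 39% = 2.535 kg.
Elemental P = 2.535 × 0.4364 = 1.10627 kg per 1000 ft².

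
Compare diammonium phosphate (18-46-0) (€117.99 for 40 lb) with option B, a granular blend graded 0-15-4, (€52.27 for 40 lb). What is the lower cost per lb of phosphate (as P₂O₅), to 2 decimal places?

diammonium phosphate: P₂O₅ per bag = 40 × 46% = 18.4 lb; cost = 117.99 / 18.4 = €6.4125/lb P₂O₅.
option B: P₂O₅ per bag = 40 × 15% = 6 lb; cost = 52.27 / 6 = €8.7117/lb P₂O₅.
diammonium phosphate is cheaper.

€6.41 per lb P₂O₅ (diammonium phosphate)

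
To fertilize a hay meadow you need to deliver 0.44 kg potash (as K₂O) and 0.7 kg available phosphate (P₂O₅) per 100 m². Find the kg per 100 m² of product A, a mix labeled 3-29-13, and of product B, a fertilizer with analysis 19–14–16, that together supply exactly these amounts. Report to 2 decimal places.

1.79 kg product A, 1.30 kg product B

With a, b = kg per 100 m² of product A and product B:
K₂O: 0.13·a + 0.16·b = 0.44
P₂O₅: 0.29·a + 0.14·b = 0.7
From row1: a = (0.44 − 0.16·b) / 0.13.
Into row2: 0.29·(0.44 − 0.16·b)/0.13 + 0.14·b = 0.7 → b = 1.29787, a = 1.78723.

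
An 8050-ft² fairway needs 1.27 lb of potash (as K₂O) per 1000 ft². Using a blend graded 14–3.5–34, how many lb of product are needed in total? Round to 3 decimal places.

Product per 1000 ft² = 1.27 / 34% = 3.73529 lb.
Total product = 3.73529 × 8050 / 1000 = 30.0691 lb.

30.069 lb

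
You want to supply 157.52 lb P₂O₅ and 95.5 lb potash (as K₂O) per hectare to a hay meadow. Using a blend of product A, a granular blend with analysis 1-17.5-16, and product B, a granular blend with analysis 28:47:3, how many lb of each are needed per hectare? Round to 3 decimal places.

574.116 lb product A, 121.382 lb product B

Let a = lb of product A, b = lb of product B (per hectare).
P₂O₅: 0.175·a + 0.47·b = 157.52
K₂O: 0.16·a + 0.03·b = 95.5
Eliminate a: (row1) − 0.175/0.16·(row2) → 0.437187·b = 53.0669, so b = 121.3824.
Back-substitute: a = (157.52 − 0.47·121.3824) / 0.175 = 574.1158.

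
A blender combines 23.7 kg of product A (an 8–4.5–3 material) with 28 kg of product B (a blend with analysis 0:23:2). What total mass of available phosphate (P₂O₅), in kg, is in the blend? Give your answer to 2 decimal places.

7.51 kg P₂O₅

P₂O₅ mass = 4.5%×23.7 + 23%×28 = 7.5065 kg.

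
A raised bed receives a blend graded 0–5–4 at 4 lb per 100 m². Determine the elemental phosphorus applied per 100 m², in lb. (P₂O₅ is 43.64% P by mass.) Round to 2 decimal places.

0.09 lb P per hundred sq m

P₂O₅ per 100 m² = 4 × 5% = 0.2 lb.
Elemental P = 0.2 × 0.4364 = 0.08728 lb per 100 m².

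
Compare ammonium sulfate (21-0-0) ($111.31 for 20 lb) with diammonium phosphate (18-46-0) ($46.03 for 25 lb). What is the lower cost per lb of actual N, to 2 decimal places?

$10.23 per lb N (diammonium phosphate)

ammonium sulfate: N per bag = 20 × 21% = 4.2 lb; cost = 111.31 / 4.2 = $26.5024/lb N.
diammonium phosphate: N per bag = 25 × 18% = 4.5 lb; cost = 46.03 / 4.5 = $10.2289/lb N.
diammonium phosphate is cheaper.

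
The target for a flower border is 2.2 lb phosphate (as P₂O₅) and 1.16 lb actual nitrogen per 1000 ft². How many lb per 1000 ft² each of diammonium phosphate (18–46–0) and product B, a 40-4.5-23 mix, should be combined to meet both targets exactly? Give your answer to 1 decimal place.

Let a = lb of diammonium phosphate, b = lb of product B (per 1000 ft²).
P₂O₅: 0.46·a + 0.045·b = 2.2
N: 0.18·a + 0.4·b = 1.16
Eliminate a: (row1) − 0.46/0.18·(row2) → -0.977222·b = -0.764444, so b = 0.782263.
Back-substitute: a = (2.2 − 0.045·0.782263) / 0.46 = 4.70608.

4.7 lb diammonium phosphate, 0.8 lb product B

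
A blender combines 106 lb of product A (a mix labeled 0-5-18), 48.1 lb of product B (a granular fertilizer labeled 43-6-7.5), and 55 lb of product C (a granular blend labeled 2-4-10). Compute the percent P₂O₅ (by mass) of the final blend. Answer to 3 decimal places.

Total mass = 106 + 48.1 + 55 = 209.1 lb.
P₂O₅ mass = 5%×106 + 6%×48.1 + 4%×55 = 10.386 lb.
% P₂O₅ = 10.386 / 209.1 = 4.967001%.

4.967% P₂O₅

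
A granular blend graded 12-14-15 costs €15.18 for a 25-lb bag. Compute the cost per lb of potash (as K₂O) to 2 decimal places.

€4.05 per lb K₂O

K₂O in bag = 25 × 15% = 3.75 lb.
Cost per lb K₂O = €15.18 / 3.75 = €4.0480.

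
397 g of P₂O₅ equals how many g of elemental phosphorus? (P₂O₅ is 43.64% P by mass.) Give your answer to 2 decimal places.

P = 397 × 0.4364 = 173.251 g.

173.25 g P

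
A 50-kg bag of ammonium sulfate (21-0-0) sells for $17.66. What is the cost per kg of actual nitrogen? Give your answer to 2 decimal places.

$1.68 per kg N

N in bag = 50 × 21% = 10.5 kg.
Cost per kg N = $17.66 / 10.5 = $1.6819.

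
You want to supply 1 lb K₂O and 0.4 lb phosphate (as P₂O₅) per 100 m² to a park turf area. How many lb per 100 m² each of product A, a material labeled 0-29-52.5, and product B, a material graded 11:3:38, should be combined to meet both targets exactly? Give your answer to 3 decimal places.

1.292 lb product A, 0.847 lb product B

With a, b = lb per 100 m² of product A and product B:
K₂O: 0.525·a + 0.38·b = 1
P₂O₅: 0.29·a + 0.03·b = 0.4
From row1: a = (1 − 0.38·b) / 0.525.
Into row2: 0.29·(1 − 0.38·b)/0.525 + 0.03·b = 0.4 → b = 0.847009, a = 1.29169.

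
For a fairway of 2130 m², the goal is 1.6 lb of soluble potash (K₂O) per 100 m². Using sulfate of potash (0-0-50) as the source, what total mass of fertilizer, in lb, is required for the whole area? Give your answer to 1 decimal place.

Product per 100 m² = 1.6 / 50% = 3.2 lb.
Total product = 3.2 × 2130 / 100 = 68.16 lb.

68.2 lb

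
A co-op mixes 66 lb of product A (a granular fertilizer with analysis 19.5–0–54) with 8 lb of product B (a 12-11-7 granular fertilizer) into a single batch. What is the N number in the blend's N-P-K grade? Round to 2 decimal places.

18.69% N

Total mass = 66 + 8 = 74 lb.
N mass = 19.5%×66 + 12%×8 = 13.83 lb.
% N = 13.83 / 74 = 18.6892%.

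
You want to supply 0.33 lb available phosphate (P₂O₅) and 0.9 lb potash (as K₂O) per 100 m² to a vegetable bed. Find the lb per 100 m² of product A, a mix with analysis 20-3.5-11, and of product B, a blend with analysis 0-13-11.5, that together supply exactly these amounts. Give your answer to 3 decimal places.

Let a = lb of product A, b = lb of product B (per 100 m²).
P₂O₅: 0.035·a + 0.13·b = 0.33
K₂O: 0.11·a + 0.115·b = 0.9
Solving simultaneously: a = 7.69343, b = 0.467153.

7.693 lb product A, 0.467 lb product B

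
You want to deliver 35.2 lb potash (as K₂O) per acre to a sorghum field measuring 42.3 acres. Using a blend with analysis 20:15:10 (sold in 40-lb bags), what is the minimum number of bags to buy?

373 bags

Product per acre = 35.2 / 10% = 352 lb.
Total product = 352 × 42.3 = 14889.6 lb.
Bags = ⌈14889.6 / 40⌉ = 373.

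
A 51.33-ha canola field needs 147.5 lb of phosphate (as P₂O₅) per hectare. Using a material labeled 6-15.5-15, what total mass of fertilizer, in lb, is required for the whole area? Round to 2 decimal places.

48846.29 lb

Product per hectare = 147.5 / 15.5% = 951.613 lb.
Total product = 951.613 × 51.33 = 48846.2903 lb.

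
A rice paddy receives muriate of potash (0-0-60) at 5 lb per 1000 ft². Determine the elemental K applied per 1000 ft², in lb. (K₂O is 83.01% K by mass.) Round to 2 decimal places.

2.49 lb K per thousand sq ft

K₂O per 1000 ft² = 5 × 60% = 3 lb.
Elemental K = 3 × 0.8301 = 2.4903 lb per 1000 ft².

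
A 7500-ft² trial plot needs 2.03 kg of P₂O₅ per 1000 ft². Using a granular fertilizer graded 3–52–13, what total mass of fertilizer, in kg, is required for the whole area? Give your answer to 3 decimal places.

29.279 kg

Product per 1000 ft² = 2.03 / 52% = 3.90385 kg.
Total product = 3.90385 × 7500 / 1000 = 29.2788 kg.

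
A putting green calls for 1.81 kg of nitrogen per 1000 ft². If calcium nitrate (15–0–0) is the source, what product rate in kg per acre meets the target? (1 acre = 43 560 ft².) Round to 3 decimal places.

525.624 kg of product per acre

Product per 1000 ft² = 1.81 / 15% = 12.0667 kg.
Convert to per acre: 12.0667 × 43.56 = 525.624 kg.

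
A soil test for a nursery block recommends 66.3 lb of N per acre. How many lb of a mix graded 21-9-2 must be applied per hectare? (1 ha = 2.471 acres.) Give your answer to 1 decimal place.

Product per acre = 66.3 / 21% = 315.714 lb.
Convert to per hectare: 315.714 × 2.471 = 780.13 lb.

780.1 lb of product per hectare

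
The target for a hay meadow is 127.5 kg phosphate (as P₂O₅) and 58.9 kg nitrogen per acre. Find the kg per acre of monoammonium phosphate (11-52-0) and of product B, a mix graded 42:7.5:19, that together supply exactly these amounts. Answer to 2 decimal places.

233.80 kg monoammonium phosphate, 79.01 kg product B

Let a = kg of monoammonium phosphate, b = kg of product B (per acre).
P₂O₅: 0.52·a + 0.075·b = 127.5
N: 0.11·a + 0.42·b = 58.9
From row1: a = (127.5 − 0.075·b) / 0.52.
Into row2: 0.11·(127.5 − 0.075·b)/0.52 + 0.42·b = 58.9 → b = 79.0055, a = 233.797.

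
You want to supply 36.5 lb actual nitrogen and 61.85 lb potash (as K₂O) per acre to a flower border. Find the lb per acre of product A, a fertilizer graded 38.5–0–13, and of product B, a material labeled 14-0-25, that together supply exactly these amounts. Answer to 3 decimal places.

5.971 lb product A, 244.295 lb product B

Per-acre balance (a = product A, b = product B):
N: 0.385·a + 0.14·b = 36.5
K₂O: 0.13·a + 0.25·b = 61.85
Eliminate a: (row1) − 0.385/0.13·(row2) → -0.600385·b = -146.671, so b = 244.2953.
Back-substitute: a = (36.5 − 0.14·244.2953) / 0.385 = 5.97053.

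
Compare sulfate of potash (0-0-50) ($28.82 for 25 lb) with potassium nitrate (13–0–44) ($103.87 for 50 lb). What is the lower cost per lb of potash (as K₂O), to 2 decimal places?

$2.31 per lb K₂O (sulfate of potash)

sulfate of potash: K₂O per bag = 25 × 50% = 12.5 lb; cost = 28.82 / 12.5 = $2.3056/lb K₂O.
potassium nitrate: K₂O per bag = 50 × 44% = 22 lb; cost = 103.87 / 22 = $4.7214/lb K₂O.
sulfate of potash is cheaper.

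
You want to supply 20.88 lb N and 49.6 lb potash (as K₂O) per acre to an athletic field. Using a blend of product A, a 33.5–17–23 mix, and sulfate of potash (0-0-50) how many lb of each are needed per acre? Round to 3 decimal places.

62.328 lb product A, 70.529 lb sulfate of potash

Let a = lb of product A, b = lb of sulfate of potash (per acre).
N: 0.335·a + 0·b = 20.88
K₂O: 0.23·a + 0.5·b = 49.6
Solving simultaneously: a = 62.3284, b = 70.52896.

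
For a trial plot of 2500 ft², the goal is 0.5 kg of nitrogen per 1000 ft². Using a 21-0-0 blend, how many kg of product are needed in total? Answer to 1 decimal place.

Product per 1000 ft² = 0.5 / 21% = 2.38095 kg.
Total product = 2.38095 × 2500 / 1000 = 5.95238 kg.

6.0 kg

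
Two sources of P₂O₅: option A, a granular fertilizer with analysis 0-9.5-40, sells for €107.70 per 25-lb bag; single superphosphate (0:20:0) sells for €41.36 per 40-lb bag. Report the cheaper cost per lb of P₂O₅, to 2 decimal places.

option A: P₂O₅ per bag = 25 × 9.5% = 2.375 lb; cost = 107.70 / 2.375 = €45.3474/lb P₂O₅.
single superphosphate: P₂O₅ per bag = 40 × 20% = 8 lb; cost = 41.36 / 8 = €5.1700/lb P₂O₅.
single superphosphate is cheaper.

€5.17 per lb P₂O₅ (single superphosphate)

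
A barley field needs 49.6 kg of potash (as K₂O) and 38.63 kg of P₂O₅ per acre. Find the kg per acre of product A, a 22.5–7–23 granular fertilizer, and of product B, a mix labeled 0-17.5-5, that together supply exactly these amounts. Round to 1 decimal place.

183.6 kg product A, 147.3 kg product B

Let a = kg of product A, b = kg of product B (per acre).
K₂O: 0.23·a + 0.05·b = 49.6
P₂O₅: 0.07·a + 0.175·b = 38.63
From row1: a = (49.6 − 0.05·b) / 0.23.
Into row2: 0.07·(49.6 − 0.05·b)/0.23 + 0.175·b = 38.63 → b = 147.29, a = 183.633.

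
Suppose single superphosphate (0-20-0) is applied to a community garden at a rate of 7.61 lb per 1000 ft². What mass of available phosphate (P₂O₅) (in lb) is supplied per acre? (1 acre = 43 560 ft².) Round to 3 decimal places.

66.298 lb P₂O₅ per acre

P₂O₅ per 1000 ft² = 7.61 × 20% = 1.522 lb.
Convert to per acre: 1.522 × 43.56 = 66.2983 lb.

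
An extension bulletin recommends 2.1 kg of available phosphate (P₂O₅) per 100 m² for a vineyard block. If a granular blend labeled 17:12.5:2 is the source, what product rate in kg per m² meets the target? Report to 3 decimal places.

Product per 100 m² = 2.1 / 12.5% = 16.8 kg.
Convert to per m²: 16.8 × 0.01 = 0.168 kg.

0.168 kg of product per sq m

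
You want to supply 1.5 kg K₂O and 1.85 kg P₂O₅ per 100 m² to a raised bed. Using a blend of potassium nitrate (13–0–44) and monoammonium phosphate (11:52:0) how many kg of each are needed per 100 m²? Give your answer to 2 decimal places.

Let a = kg of potassium nitrate, b = kg of monoammonium phosphate (per 100 m²).
K₂O: 0.44·a + 0·b = 1.5
P₂O₅: 0·a + 0.52·b = 1.85
Solving simultaneously: a = 3.40909, b = 3.55769.

3.41 kg potassium nitrate, 3.56 kg monoammonium phosphate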